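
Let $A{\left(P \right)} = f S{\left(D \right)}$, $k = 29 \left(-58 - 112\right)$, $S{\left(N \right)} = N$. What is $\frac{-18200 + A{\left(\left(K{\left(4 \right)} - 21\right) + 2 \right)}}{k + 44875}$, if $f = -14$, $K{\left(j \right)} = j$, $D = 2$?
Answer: $- \frac{6076}{13315} \approx -0.45633$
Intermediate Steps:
$k = -4930$ ($k = 29 \left(-170\right) = -4930$)
$A{\left(P \right)} = -28$ ($A{\left(P \right)} = \left(-14\right) 2 = -28$)
$\frac{-18200 + A{\left(\left(K{\left(4 \right)} - 21\right) + 2 \right)}}{k + 44875} = \frac{-18200 - 28}{-4930 + 44875} = - \frac{18228}{39945} = \left(-18228\right) \frac{1}{39945} = - \frac{6076}{13315}$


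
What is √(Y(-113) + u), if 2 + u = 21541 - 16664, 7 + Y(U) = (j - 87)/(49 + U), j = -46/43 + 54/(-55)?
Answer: 3*√193675391195/18920 ≈ 69.781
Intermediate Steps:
j = -4852/2365 (j = -46*1/43 + 54*(-1/55) = -46/43 - 54/55 = -4852/2365 ≈ -2.0516)
Y(U) = -7 - 210607/(2365*(49 + U)) (Y(U) = -7 + (-4852/2365 - 87)/(49 + U) = -7 - 210607/(2365*(49 + U)))
u = 4875 (u = -2 + (21541 - 16664) = -2 + 4877 = 4875)
√(Y(-113) + u) = √((-1021802 - 16555*(-113))/(2365*(49 - 113)) + 4875) = √((1/2365)*(-1021802 + 1870715)/(-64) + 4875) = √((1/2365)*(-1/64)*848913 + 4875) = √(-848913/151360 + 4875) = √(737031087/151360) = 3*√193675391195/18920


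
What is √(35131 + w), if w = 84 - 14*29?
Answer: √34809 ≈ 186.57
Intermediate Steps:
w = -322 (w = 84 - 406 = -322)
√(35131 + w) = √(35131 - 322) = √34809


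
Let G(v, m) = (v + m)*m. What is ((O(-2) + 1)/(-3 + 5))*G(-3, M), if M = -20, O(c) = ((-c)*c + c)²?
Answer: 8510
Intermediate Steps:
O(c) = (c - c²)² (O(c) = (-c² + c)² = (c - c²)²)
G(v, m) = m*(m + v) (G(v, m) = (m + v)*m = m*(m + v))
((O(-2) + 1)/(-3 + 5))*G(-3, M) = (((-2)²*(-1 - 2)² + 1)/(-3 + 5))*(-20*(-20 - 3)) = ((4*(-3)² + 1)/2)*(-20*(-23)) = ((4*9 + 1)*(½))*460 = ((36 + 1)*(½))*460 = (37*(½))*460 = (37/2)*460 = 8510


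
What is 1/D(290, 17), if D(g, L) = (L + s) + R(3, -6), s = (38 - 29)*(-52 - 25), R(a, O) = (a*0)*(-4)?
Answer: -1/676 ≈ -0.0014793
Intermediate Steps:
R(a, O) = 0 (R(a, O) = 0*(-4) = 0)
s = -693 (s = 9*(-77) = -693)
D(g, L) = -693 + L (D(g, L) = (L - 693) + 0 = (-693 + L) + 0 = -693 + L)
1/D(290, 17) = 1/(-693 + 17) = 1/(-676) = -1/676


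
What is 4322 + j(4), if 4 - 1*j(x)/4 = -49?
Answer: 4534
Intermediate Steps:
j(x) = 212 (j(x) = 16 - 4*(-49) = 16 + 196 = 212)
4322 + j(4) = 4322 + 212 = 4534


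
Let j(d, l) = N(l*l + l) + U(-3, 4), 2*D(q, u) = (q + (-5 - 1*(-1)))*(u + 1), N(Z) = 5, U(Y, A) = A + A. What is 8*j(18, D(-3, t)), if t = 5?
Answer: 104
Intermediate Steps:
U(Y, A) = 2*A
D(q, u) = (1 + u)*(-4 + q)/2 (D(q, u) = ((q + (-5 - 1*(-1)))*(u + 1))/2 = ((q + (-5 + 1))*(1 + u))/2 = ((q - 4)*(1 + u))/2 = ((-4 + q)*(1 + u))/2 = ((1 + u)*(-4 + q))/2 = (1 + u)*(-4 + q)/2)
j(d, l) = 13 (j(d, l) = 5 + 2*4 = 5 + 8 = 13)
8*j(18, D(-3, t)) = 8*13 = 104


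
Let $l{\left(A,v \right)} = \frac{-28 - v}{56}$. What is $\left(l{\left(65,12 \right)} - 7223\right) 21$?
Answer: $-151698$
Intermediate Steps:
$l{\left(A,v \right)} = - \frac{1}{2} - \frac{v}{56}$ ($l{\left(A,v \right)} = \left(-28 - v\right) \frac{1}{56} = - \frac{1}{2} - \frac{v}{56}$)
$\left(l{\left(65,12 \right)} - 7223\right) 21 = \left(\left(- \frac{1}{2} - \frac{3}{14}\right) - 7223\right) 21 = \left(- \frac{5}{7} - 7223\right) 21 = \left(- \frac{50566}{7}\right) 21 = -151698$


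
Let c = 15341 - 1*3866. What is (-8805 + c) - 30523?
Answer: -27853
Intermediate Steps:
c = 11475 (c = 15341 - 3866 = 11475)
(-8805 + c) - 30523 = (-8805 + 11475) - 30523 = 2670 - 30523 = -27853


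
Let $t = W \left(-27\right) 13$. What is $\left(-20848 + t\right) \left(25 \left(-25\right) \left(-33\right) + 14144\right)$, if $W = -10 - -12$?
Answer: $-749271950$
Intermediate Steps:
$W = 2$ ($W = -10 + 12 = 2$)
$t = -702$ ($t = 2 \left(-27\right) 13 = \left(-54\right) 13 = -702$)
$\left(-20848 + t\right) \left(25 \left(-25\right) \left(-33\right) + 14144\right) = \left(-20848 - 702\right) \left(25 \left(-25\right) \left(-33\right) + 14144\right) = - 21550 \left(\left(-625\right) \left(-33\right) + 14144\right) = - 21550 \left(20625 + 14144\right) = \left(-21550\right) 34769 = -749271950$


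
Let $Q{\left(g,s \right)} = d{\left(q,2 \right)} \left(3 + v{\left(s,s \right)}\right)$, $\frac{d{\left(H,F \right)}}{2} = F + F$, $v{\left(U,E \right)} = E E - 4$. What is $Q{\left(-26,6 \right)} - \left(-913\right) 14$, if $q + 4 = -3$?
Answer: $13062$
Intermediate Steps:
$q = -7$ ($q = -4 - 3 = -7$)
$v{\left(U,E \right)} = -4 + E^{2}$ ($v{\left(U,E \right)} = E^{2} - 4 = -4 + E^{2}$)
$d{\left(H,F \right)} = 4 F$ ($d{\left(H,F \right)} = 2 \left(F + F\right) = 2 \cdot 2 F = 4 F$)
$Q{\left(g,s \right)} = -8 + 8 s^{2}$ ($Q{\left(g,s \right)} = 4 \cdot 2 \left(3 + \left(-4 + s^{2}\right)\right) = 8 \left(-1 + s^{2}\right) = -8 + 8 s^{2}$)
$Q{\left(-26,6 \right)} - \left(-913\right) 14 = \left(-8 + 8 \cdot 6^{2}\right) - \left(-913\right) 14 = \left(-8 + 8 \cdot 36\right) - -12782 = \left(-8 + 288\right) + 12782 = 280 + 12782 = 13062$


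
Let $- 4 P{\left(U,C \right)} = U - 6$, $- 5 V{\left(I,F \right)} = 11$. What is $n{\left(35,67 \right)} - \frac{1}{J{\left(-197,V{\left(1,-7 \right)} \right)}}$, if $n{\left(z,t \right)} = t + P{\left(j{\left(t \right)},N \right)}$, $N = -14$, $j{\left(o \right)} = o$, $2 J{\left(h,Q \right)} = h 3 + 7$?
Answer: $\frac{3778}{73} \approx 51.753$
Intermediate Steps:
$V{\left(I,F \right)} = - \frac{11}{5}$ ($V{\left(I,F \right)} = \left(- \frac{1}{5}\right) 11 = - \frac{11}{5}$)
$J{\left(h,Q \right)} = \frac{7}{2} + \frac{3 h}{2}$ ($J{\left(h,Q \right)} = \frac{h 3 + 7}{2} = \frac{3 h + 7}{2} = \frac{7 + 3 h}{2} = \frac{7}{2} + \frac{3 h}{2}$)
$P{\left(U,C \right)} = \frac{3}{2} - \frac{U}{4}$ ($P{\left(U,C \right)} = - \frac{U - 6}{4} = - \frac{-6 + U}{4} = \frac{3}{2} - \frac{U}{4}$)
$n{\left(z,t \right)} = \frac{3}{2} + \frac{3 t}{4}$ ($n{\left(z,t \right)} = t - \left(- \frac{3}{2} + \frac{t}{4}\right) = \frac{3}{2} + \frac{3 t}{4}$)
$n{\left(35,67 \right)} - \frac{1}{J{\left(-197,V{\left(1,-7 \right)} \right)}} = \left(\frac{3}{2} + \frac{3}{4} \cdot 67\right) - \frac{1}{\frac{7}{2} + \frac{3}{2} \left(-197\right)} = \left(\frac{3}{2} + \frac{201}{4}\right) - \frac{1}{\frac{7}{2} - \frac{591}{2}} = \frac{207}{4} - \frac{1}{-292} = \frac{207}{4} - - \frac{1}{292} = \frac{207}{4} + \frac{1}{292} = \frac{3778}{73}$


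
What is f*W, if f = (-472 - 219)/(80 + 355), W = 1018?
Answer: -703438/435 ≈ -1617.1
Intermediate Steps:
f = -691/435 ≈ -1.5885
f*W = -691/435*1018 = -703438/435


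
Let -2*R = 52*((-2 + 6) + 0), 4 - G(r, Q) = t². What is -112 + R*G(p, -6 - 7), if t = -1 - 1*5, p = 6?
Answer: 3216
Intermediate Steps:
t = -6 (t = -1 - 5 = -6)
G(r, Q) = -32 (G(r, Q) = 4 - 1*(-6)² = 4 - 1*36 = 4 - 36 = -32)
R = -104 (R = -26*((-2 + 6) + 0) = -26*(4 + 0) = -26*4 = -½*208 = -104)
-112 + R*G(p, -6 - 7) = -112 - 104*(-32) = -112 + 3328 = 3216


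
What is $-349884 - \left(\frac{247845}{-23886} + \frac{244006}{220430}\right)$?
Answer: $- \frac{43860887540483}{125361690} \approx -3.4987 \cdot 10^{5}$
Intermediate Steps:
$-349884 - \left(\frac{247845}{-23886} + \frac{244006}{220430}\right) = -349884 - \left(247845 \left(- \frac{1}{23886}\right) + 244006 \cdot \frac{1}{220430}\right) = -349884 - \left(- \frac{82615}{7962} + \frac{17429}{15745}\right) = -349884 - - \frac{1162003477}{125361690} = -349884 + \frac{1162003477}{125361690} = - \frac{43860887540483}{125361690}$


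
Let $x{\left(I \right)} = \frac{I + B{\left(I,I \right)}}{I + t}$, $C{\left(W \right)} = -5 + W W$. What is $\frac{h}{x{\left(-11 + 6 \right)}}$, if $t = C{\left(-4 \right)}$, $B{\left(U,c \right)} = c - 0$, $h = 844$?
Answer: $- \frac{2532}{5} \approx -506.4$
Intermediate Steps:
$B{\left(U,c \right)} = c$ ($B{\left(U,c \right)} = c + 0 = c$)
$C{\left(W \right)} = -5 + W^{2}$
$t = 11$ ($t = -5 + \left(-4\right)^{2} = -5 + 16 = 11$)
$x{\left(I \right)} = \frac{2 I}{11 + I}$ ($x{\left(I \right)} = \frac{I + I}{I + 11} = \frac{2 I}{11 + I}$)
$\frac{h}{x{\left(-11 + 6 \right)}} = \frac{844}{2 \left(-11 + 6\right) \frac{1}{11 + \left(-11 + 6\right)}} = \frac{844}{2 \left(-5\right) \frac{1}{11 - 5}} = \frac{844}{2 \left(-5\right) \frac{1}{6}} = \frac{844}{- \frac{5}{3}} = 844 \left(- \frac{3}{5}\right) = - \frac{2532}{5}$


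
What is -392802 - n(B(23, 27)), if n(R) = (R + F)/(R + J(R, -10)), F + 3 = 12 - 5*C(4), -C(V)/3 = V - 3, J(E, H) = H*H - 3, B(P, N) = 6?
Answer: -40458636/103 ≈ -3.9280e+5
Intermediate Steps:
J(E, H) = -3 + H² (J(E, H) = H² - 3 = -3 + H²)
C(V) = 9 - 3*V (C(V) = -3*(V - 3) = -3*(-3 + V) = 9 - 3*V)
F = 24 (F = -3 + (12 - 5*(9 - 3*4)) = -3 + (12 - 5*(9 - 12)) = -3 + (12 - 5*(-3)) = -3 + (12 + 15) = -3 + 27 = 24)
n(R) = (24 + R)/(97 + R) (n(R) = (R + 24)/(R + (-3 + (-10)²)) = (24 + R)/(R + (-3 + 100)) = (24 + R)/(R + 97) = (24 + R)/(97 + R))
-392802 - n(B(23, 27)) = -392802 - (24 + 6)/(97 + 6) = -392802 - 30/103 = -40458636/103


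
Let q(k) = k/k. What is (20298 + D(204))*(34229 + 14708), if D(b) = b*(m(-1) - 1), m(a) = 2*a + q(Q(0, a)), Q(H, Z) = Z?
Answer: 973356930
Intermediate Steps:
q(k) = 1
m(a) = 1 + 2*a (m(a) = 2*a + 1 = 1 + 2*a)
D(b) = -2*b (D(b) = b*((1 + 2*(-1)) - 1) = b*((1 - 2) - 1) = b*(-1 - 1) = b*(-2) = -2*b)
(20298 + D(204))*(34229 + 14708) = (20298 - 2*204)*(34229 + 14708) = (20298 - 408)*48937 = 19890*48937 = 973356930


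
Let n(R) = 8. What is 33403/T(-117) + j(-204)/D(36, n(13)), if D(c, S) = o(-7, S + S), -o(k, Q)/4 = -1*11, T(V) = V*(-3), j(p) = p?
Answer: 349532/3861 ≈ 90.529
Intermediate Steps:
T(V) = -3*V
o(k, Q) = 44 (o(k, Q) = -(-4)*11 = -4*(-11) = 44)
D(c, S) = 44
33403/T(-117) + j(-204)/D(36, n(13)) = 33403/((-3*(-117))) - 204/44 = 33403/351 - 204*1/44 = 33403*(1/351) - 51/11 = 33403/351 - 51/11 = 349532/3861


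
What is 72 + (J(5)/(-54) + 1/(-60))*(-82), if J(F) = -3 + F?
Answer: 20629/270 ≈ 76.404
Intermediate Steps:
72 + (J(5)/(-54) + 1/(-60))*(-82) = 72 + ((-3 + 5)/(-54) + 1/(-60))*(-82) = 72 + (2*(-1/54) + 1*(-1/60))*(-82) = 72 + (-1/27 - 1/60)*(-82) = 72 - 29/540*(-82) = 72 + 1189/270 = 20629/270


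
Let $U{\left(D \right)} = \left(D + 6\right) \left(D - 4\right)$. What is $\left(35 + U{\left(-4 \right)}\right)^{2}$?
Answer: $361$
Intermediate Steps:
$U{\left(D \right)} = \left(-4 + D\right) \left(6 + D\right)$ ($U{\left(D \right)} = \left(6 + D\right) \left(-4 + D\right) = \left(-4 + D\right) \left(6 + D\right)$)
$\left(35 + U{\left(-4 \right)}\right)^{2} = \left(35 + \left(-24 + \left(-4\right)^{2} + 2 \left(-4\right)\right)\right)^{2} = \left(35 - 16\right)^{2} = 19^{2} = 361$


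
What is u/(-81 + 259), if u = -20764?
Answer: -10382/89 ≈ -116.65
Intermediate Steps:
u/(-81 + 259) = -20764/(-81 + 259) = -20764/178 = (1/178)*(-20764) = -10382/89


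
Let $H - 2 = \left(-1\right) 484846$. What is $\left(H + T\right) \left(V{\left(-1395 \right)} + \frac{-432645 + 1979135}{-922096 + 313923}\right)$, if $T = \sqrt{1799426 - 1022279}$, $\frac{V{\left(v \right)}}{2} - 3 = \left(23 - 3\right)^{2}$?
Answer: $- \frac{236914631792112}{608173} + \frac{488640948 \sqrt{777147}}{608173} \approx -3.8884 \cdot 10^{8}$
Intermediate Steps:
$V{\left(v \right)} = 806$ ($V{\left(v \right)} = 6 + 2 \left(23 - 3\right)^{2} = 6 + 2 \cdot 20^{2} = 6 + 2 \cdot 400 = 6 + 800 = 806$)
$H = -484844$ ($H = 2 - 484846 = -484844$)
$T = \sqrt{777147} \approx 881.56$
$\left(H + T\right) \left(V{\left(-1395 \right)} + \frac{-432645 + 1979135}{-922096 + 313923}\right) = \left(-484844 + \sqrt{777147}\right) \left(806 + \frac{-432645 + 1979135}{-922096 + 313923}\right) = \left(-484844 + \sqrt{777147}\right) \left(806 + \frac{1546490}{-608173}\right) = \left(-484844 + \sqrt{777147}\right) \left(806 + 1546490 \left(- \frac{1}{608173}\right)\right) = \left(-484844 + \sqrt{777147}\right) \left(806 - \frac{1546490}{608173}\right) = \left(-484844 + \sqrt{777147}\right) \frac{488640948}{608173} = - \frac{236914631792112}{608173} + \frac{488640948 \sqrt{777147}}{608173}$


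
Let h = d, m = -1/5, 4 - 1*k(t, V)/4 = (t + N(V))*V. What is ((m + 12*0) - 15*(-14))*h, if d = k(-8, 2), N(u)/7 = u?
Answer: -33568/5 ≈ -6713.6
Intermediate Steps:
N(u) = 7*u
k(t, V) = 16 - 4*V*(t + 7*V) (k(t, V) = 16 - 4*(t + 7*V)*V = 16 - 4*V*(t + 7*V))
d = -32 (d = 16 - 28*2² - 4*2*(-8) = 16 - 28*4 + 64 = 16 - 112 + 64 = -32)
m = -⅕ (m = (⅕)*(-1) = -⅕ ≈ -0.20000)
h = -32
((m + 12*0) - 15*(-14))*h = ((-⅕ + 12*0) - 15*(-14))*(-32) = ((-⅕ + 0) + 210)*(-32) = (-⅕ + 210)*(-32) = (1049/5)*(-32) = -33568/5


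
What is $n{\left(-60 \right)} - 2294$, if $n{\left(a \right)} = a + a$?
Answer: $-2414$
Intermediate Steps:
$n{\left(a \right)} = 2 a$
$n{\left(-60 \right)} - 2294 = 2 \left(-60\right) - 2294 = -120 - 2294 = -2414$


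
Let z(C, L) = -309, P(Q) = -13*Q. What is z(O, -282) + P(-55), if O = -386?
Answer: 406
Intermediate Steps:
z(O, -282) + P(-55) = -309 - 13*(-55) = -309 + 715 = 406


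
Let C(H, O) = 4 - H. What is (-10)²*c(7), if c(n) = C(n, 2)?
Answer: -300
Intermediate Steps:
c(n) = 4 - n
(-10)²*c(7) = (-10)²*(4 - 1*7) = 100*(4 - 7) = 100*(-3) = -300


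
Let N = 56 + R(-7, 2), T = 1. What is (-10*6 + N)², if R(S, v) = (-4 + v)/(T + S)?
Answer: 121/9 ≈ 13.444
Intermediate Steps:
R(S, v) = (-4 + v)/(1 + S)
N = 169/3 (N = 56 + (-4 + 2)/(1 - 7) = 56 - 2/(-6) = 56 - ⅙*(-2) = 56 + ⅓ = 169/3 ≈ 56.333)
(-10*6 + N)² = (-10*6 + 169/3)² = (-60 + 169/3)² = (-11/3)² = 121/9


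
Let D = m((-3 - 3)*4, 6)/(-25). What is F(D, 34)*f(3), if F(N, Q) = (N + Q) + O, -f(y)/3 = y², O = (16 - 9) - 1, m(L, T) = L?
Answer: -27648/25 ≈ -1105.9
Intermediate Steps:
D = 24/25 (D = ((-3 - 3)*4)/(-25) = -6*4*(-1/25) = -24*(-1/25) = 24/25 ≈ 0.96000)
O = 6 (O = 7 - 1 = 6)
f(y) = -3*y²
F(N, Q) = 6 + N + Q (F(N, Q) = (N + Q) + 6 = 6 + N + Q)
F(D, 34)*f(3) = (6 + 24/25 + 34)*(-3*3²) = 1024*(-3*9)/25 = (1024/25)*(-27) = -27648/25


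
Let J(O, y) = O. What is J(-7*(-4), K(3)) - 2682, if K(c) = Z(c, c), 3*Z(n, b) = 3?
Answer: -2654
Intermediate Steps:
Z(n, b) = 1 (Z(n, b) = (⅓)*3 = 1)
K(c) = 1
J(-7*(-4), K(3)) - 2682 = -7*(-4) - 2682 = 28 - 2682 = -2654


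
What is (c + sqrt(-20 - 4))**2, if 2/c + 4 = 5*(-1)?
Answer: -1940/81 - 8*I*sqrt(6)/9 ≈ -23.951 - 2.1773*I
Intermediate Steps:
c = -2/9 (c = 2/(-4 + 5*(-1)) = 2/(-4 - 5) = 2/(-9) = 2*(-1/9) = -2/9 ≈ -0.22222)
(c + sqrt(-20 - 4))**2 = (-2/9 + sqrt(-20 - 4))**2 = (-2/9 + sqrt(-24))**2 = (-2/9 + 2*I*sqrt(6))**2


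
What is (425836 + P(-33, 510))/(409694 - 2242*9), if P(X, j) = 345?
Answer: 426181/389516 ≈ 1.0941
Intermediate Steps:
(425836 + P(-33, 510))/(409694 - 2242*9) = (425836 + 345)/(409694 - 2242*9) = 426181/(409694 - 20178) = 426181/389516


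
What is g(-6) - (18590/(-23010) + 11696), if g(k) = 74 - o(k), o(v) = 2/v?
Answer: -2056892/177 ≈ -11621.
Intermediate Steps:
g(k) = 74 - 2/k
g(-6) - (18590/(-23010) + 11696) = (74 - 2/(-6)) - (18590/(-23010) + 11696) = (74 - 2*(-⅙)) - (18590*(-1/23010) + 11696) = (74 + ⅓) - (-143/177 + 11696) = 223/3 - 1*2070049/177 = 223/3 - 2070049/177 = -2056892/177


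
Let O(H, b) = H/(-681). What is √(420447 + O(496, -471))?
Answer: √194986583391/681 ≈ 648.42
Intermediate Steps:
O(H, b) = -H/681 (O(H, b) = H*(-1/681) = -H/681)
√(420447 + O(496, -471)) = √(420447 - 1/681*496) = √(420447 - 496/681) = √(286323911/681) = √194986583391/681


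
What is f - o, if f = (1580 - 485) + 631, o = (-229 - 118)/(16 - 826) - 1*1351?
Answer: 2492023/810 ≈ 3076.6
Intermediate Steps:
o = -1093963/810 (o = -347/(-810) - 1351 = -347*(-1/810) - 1351 = 347/810 - 1351 = -1093963/810 ≈ -1350.6)
f = 1726 (f = 1095 + 631 = 1726)
f - o = 1726 - 1*(-1093963/810) = 1726 + 1093963/810 = 2492023/810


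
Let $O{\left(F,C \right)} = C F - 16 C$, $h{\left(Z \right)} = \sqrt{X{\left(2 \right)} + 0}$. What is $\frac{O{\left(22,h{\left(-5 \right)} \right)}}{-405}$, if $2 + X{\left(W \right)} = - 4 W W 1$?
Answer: $- \frac{2 i \sqrt{2}}{45} \approx - 0.062854 i$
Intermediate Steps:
$X{\left(W \right)} = -2 - 4 W^{2}$ ($X{\left(W \right)} = -2 + - 4 W W 1 = -2 + - 4 W W = -2 - 4 W^{2}$)
$h{\left(Z \right)} = 3 i \sqrt{2}$ ($h{\left(Z \right)} = \sqrt{\left(-2 - 4 \cdot 2^{2}\right) + 0} = \sqrt{\left(-2 - 16\right) + 0} = \sqrt{-18 + 0} = \sqrt{-18} = 3 i \sqrt{2}$)
$O{\left(F,C \right)} = - 16 C + C F$
$\frac{O{\left(22,h{\left(-5 \right)} \right)}}{-405} = \frac{3 i \sqrt{2} \left(-16 + 22\right)}{-405} = 3 i \sqrt{2} \cdot 6 \left(- \frac{1}{405}\right) = 18 i \sqrt{2} \left(- \frac{1}{405}\right) = - \frac{2 i \sqrt{2}}{45}$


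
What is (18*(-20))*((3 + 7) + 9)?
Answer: -6840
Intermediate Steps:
(18*(-20))*((3 + 7) + 9) = -360*(10 + 9) = -360*19 = -6840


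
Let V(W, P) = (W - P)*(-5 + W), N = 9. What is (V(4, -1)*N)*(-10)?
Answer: 450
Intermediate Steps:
V(W, P) = (-5 + W)*(W - P)
(V(4, -1)*N)*(-10) = ((4² - 5*4 + 5*(-1) - 1*(-1)*4)*9)*(-10) = ((16 - 20 - 5 + 4)*9)*(-10) = -5*9*(-10) = -45*(-10) = 450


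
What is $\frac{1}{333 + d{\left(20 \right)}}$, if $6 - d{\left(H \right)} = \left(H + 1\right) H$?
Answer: $- \frac{1}{81} \approx -0.012346$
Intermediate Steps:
$d{\left(H \right)} = 6 - H \left(1 + H\right)$ ($d{\left(H \right)} = 6 - \left(H + 1\right) H = 6 - \left(1 + H\right) H = 6 - H \left(1 + H\right)$)
$\frac{1}{333 + d{\left(20 \right)}} = \frac{1}{333 - 414} = \frac{1}{-81} = - \frac{1}{81}$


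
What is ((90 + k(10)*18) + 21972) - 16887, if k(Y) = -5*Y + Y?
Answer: 4455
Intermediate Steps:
k(Y) = -4*Y
((90 + k(10)*18) + 21972) - 16887 = ((90 - 4*10*18) + 21972) - 16887 = ((90 - 40*18) + 21972) - 16887 = ((90 - 720) + 21972) - 16887 = (-630 + 21972) - 16887 = 21342 - 16887 = 4455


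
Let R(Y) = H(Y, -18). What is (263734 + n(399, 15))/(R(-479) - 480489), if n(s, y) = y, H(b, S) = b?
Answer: -263749/480968 ≈ -0.54837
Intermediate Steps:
R(Y) = Y
(263734 + n(399, 15))/(R(-479) - 480489) = (263734 + 15)/(-479 - 480489) = 263749/(-480968) = 263749*(-1/480968) = -263749/480968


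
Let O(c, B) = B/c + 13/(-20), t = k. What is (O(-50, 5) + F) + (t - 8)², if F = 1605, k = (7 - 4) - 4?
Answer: 6741/4 ≈ 1685.3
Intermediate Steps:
k = -1 (k = 3 - 4 = -1)
t = -1
O(c, B) = -13/20 + B/c (O(c, B) = B/c + 13*(-1/20) = B/c - 13/20 = -13/20 + B/c)
(O(-50, 5) + F) + (t - 8)² = ((-13/20 + 5/(-50)) + 1605) + (-1 - 8)² = ((-13/20 + 5*(-1/50)) + 1605) + (-9)² = ((-13/20 - ⅒) + 1605) + 81 = (-¾ + 1605) + 81 = 6417/4 + 81 = 6741/4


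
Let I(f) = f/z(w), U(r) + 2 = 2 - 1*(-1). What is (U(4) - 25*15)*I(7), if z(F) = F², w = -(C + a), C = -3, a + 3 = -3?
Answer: -2618/81 ≈ -32.321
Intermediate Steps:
a = -6 (a = -3 - 3 = -6)
w = 9 (w = -(-3 - 6) = -1*(-9) = 9)
U(r) = 1 (U(r) = -2 + (2 - 1*(-1)) = -2 + (2 + 1) = -2 + 3 = 1)
I(f) = f/81 (I(f) = f/(9²) = f/81)
(U(4) - 25*15)*I(7) = (1 - 25*15)*((1/81)*7) = (1 - 375)*(7/81) = -374*7/81 = -2618/81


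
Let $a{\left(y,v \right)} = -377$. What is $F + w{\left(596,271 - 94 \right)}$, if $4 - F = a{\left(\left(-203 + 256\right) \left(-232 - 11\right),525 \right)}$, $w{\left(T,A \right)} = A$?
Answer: $558$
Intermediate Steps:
$F = 381$ ($F = 4 - -377 = 4 + 377 = 381$)
$F + w{\left(596,271 - 94 \right)} = 381 + \left(271 - 94\right) = 381 + 177 = 558$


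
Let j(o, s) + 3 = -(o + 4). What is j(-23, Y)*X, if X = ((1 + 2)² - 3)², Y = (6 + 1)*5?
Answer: 576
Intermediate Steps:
Y = 35 (Y = 7*5 = 35)
X = 36 (X = (3² - 3)² = (9 - 3)² = 6² = 36)
j(o, s) = -7 - o (j(o, s) = -3 - (o + 4) = -3 - (4 + o) = -3 + (-4 - o) = -7 - o)
j(-23, Y)*X = (-7 - 1*(-23))*36 = (-7 + 23)*36 = 16*36 = 576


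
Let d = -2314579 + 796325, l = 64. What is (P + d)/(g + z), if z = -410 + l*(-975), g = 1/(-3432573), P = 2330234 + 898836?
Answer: -5872500809568/215599910131 ≈ -27.238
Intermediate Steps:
P = 3229070
g = -1/3432573 ≈ -2.9133e-7
d = -1518254
z = -62810 (z = -410 + 64*(-975) = -410 - 62400 = -62810)
(P + d)/(g + z) = (3229070 - 1518254)/(-1/3432573 - 62810) = 1710816/(-215599910131/3432573) = 1710816*(-3432573/215599910131) = -5872500809568/215599910131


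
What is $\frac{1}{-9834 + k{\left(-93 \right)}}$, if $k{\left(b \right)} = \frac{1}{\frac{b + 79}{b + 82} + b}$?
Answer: $- \frac{1009}{9922517} \approx -0.00010169$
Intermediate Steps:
$k{\left(b \right)} = \frac{1}{b + \frac{79 + b}{82 + b}}$ ($k{\left(b \right)} = \frac{1}{\frac{79 + b}{82 + b} + b} = \frac{1}{b + \frac{79 + b}{82 + b}}$)
$\frac{1}{-9834 + k{\left(-93 \right)}} = \frac{1}{-9834 + \frac{82 - 93}{79 + \left(-93\right)^{2} + 83 \left(-93\right)}} = \frac{1}{-9834 + \frac{1}{79 + 8649 - 7719} \left(-11\right)} = \frac{1}{-9834 + \frac{1}{1009} \left(-11\right)} = \frac{1}{-9834 - \frac{11}{1009}} = \frac{1}{- \frac{9922517}{1009}} = - \frac{1009}{9922517}$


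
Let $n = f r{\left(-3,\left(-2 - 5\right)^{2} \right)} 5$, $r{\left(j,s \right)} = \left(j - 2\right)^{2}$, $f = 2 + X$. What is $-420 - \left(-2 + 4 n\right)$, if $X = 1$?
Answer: $-1918$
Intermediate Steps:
$f = 3$ ($f = 2 + 1 = 3$)
$r{\left(j,s \right)} = \left(-2 + j\right)^{2}$
$n = 375$ ($n = 3 \left(-2 - 3\right)^{2} \cdot 5 = 3 \left(-5\right)^{2} \cdot 5 = 3 \cdot 25 \cdot 5 = 75 \cdot 5 = 375$)
$-420 - \left(-2 + 4 n\right) = -420 - \left(-2 + 4 \cdot 375\right) = -420 - \left(-2 + 1500\right) = -420 - 1498 = -1918$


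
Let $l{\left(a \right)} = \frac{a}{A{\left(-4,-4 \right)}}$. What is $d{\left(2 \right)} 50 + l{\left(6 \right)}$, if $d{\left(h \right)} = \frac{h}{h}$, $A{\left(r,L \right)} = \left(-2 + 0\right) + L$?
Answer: $49$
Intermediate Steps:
$A{\left(r,L \right)} = -2 + L$
$l{\left(a \right)} = - \frac{a}{6}$ ($l{\left(a \right)} = \frac{a}{-2 - 4} = \frac{a}{-6} = a \left(- \frac{1}{6}\right) = - \frac{a}{6}$)
$d{\left(h \right)} = 1$
$d{\left(2 \right)} 50 + l{\left(6 \right)} = 1 \cdot 50 - 1 = 50 - 1 = 49$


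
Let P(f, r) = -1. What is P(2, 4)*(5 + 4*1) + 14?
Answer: 5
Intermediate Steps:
P(2, 4)*(5 + 4*1) + 14 = -(5 + 4*1) + 14 = -(5 + 4) + 14 = -1*9 + 14 = -9 + 14 = 5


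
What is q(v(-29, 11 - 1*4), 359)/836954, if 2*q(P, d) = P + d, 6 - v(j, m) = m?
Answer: 179/836954 ≈ 0.00021387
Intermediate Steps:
v(j, m) = 6 - m
q(P, d) = P/2 + d/2 (q(P, d) = (P + d)/2 = P/2 + d/2)
q(v(-29, 11 - 1*4), 359)/836954 = ((6 - (11 - 1*4))/2 + (1/2)*359)/836954 = ((6 - (11 - 4))/2 + 359/2)*(1/836954) = ((6 - 1*7)/2 + 359/2)*(1/836954) = ((6 - 7)/2 + 359/2)*(1/836954) = ((1/2)*(-1) + 359/2)*(1/836954) = (-1/2 + 359/2)*(1/836954) = 179*(1/836954) = 179/836954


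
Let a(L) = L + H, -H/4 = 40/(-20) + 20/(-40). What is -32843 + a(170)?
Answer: -32663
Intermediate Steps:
H = 10 (H = -4*(40/(-20) + 20/(-40)) = -4*(40*(-1/20) + 20*(-1/40)) = -4*(-2 - ½) = -4*(-5/2) = 10)
a(L) = 10 + L (a(L) = L + 10 = 10 + L)
-32843 + a(170) = -32843 + (10 + 170) = -32843 + 180 = -32663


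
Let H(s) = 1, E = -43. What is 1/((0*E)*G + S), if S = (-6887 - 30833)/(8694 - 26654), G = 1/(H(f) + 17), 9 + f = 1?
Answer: 449/943 ≈ 0.47614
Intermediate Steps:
f = -8 (f = -9 + 1 = -8)
G = 1/18 (G = 1/(1 + 17) = 1/18 ≈ 0.055556)
S = 943/449 (S = -37720/(-17960) = -37720*(-1/17960) = 943/449 ≈ 2.1002)
1/((0*E)*G + S) = 1/((0*(-43))*(1/18) + 943/449) = 1/(0*(1/18) + 943/449) = 1/(0 + 943/449) = 1/(943/449) = 449/943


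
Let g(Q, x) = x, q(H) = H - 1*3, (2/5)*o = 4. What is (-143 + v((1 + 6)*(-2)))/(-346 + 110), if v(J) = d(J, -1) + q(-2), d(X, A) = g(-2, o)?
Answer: 69/118 ≈ 0.58475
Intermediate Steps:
o = 10 (o = (5/2)*4 = 10)
q(H) = -3 + H (q(H) = H - 3 = -3 + H)
d(X, A) = 10
v(J) = 5 (v(J) = 10 + (-3 - 2) = 10 - 5 = 5)
(-143 + v((1 + 6)*(-2)))/(-346 + 110) = (-143 + 5)/(-346 + 110) = -138/(-236) = -138*(-1/236) = 69/118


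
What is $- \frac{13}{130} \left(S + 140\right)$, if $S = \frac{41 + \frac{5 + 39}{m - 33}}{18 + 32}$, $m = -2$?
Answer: $- \frac{246391}{17500} \approx -14.079$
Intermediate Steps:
$S = \frac{1391}{1750}$ ($S = \frac{41 + \frac{5 + 39}{-2 - 33}}{18 + 32} = \frac{41 + \frac{44}{-35}}{50} = \left(41 + 44 \left(- \frac{1}{35}\right)\right) \frac{1}{50} = \left(41 - \frac{44}{35}\right) \frac{1}{50} = \frac{1391}{35} \cdot \frac{1}{50} = \frac{1391}{1750} \approx 0.79486$)
$- \frac{13}{130} \left(S + 140\right) = - \frac{13}{130} \left(\frac{1391}{1750} + 140\right) = \left(-13\right) \frac{1}{130} \cdot \frac{246391}{1750} = \left(- \frac{1}{10}\right) \frac{246391}{1750} = - \frac{246391}{17500}$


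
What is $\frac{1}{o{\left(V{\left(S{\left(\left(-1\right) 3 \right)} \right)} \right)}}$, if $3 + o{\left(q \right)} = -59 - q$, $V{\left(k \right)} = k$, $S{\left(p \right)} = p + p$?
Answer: $- \frac{1}{56} \approx -0.017857$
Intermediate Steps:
$S{\left(p \right)} = 2 p$
$o{\left(q \right)} = -62 - q$ ($o{\left(q \right)} = -3 - \left(59 + q\right) = -62 - q$)
$\frac{1}{o{\left(V{\left(S{\left(\left(-1\right) 3 \right)} \right)} \right)}} = \frac{1}{-62 - 2 \left(\left(-1\right) 3\right)} = \frac{1}{-62 - 2 \left(-3\right)} = \frac{1}{-62 - -6} = \frac{1}{-62 + 6} = \frac{1}{-56} = - \frac{1}{56}$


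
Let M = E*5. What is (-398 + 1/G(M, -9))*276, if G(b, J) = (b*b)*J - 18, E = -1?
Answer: -8897780/81 ≈ -1.0985e+5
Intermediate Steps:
M = -5 (M = -1*5 = -5)
G(b, J) = -18 + J*b² (G(b, J) = b²*J - 18 = J*b² - 18 = -18 + J*b²)
(-398 + 1/G(M, -9))*276 = (-398 + 1/(-18 - 9*(-5)²))*276 = (-398 + 1/(-18 - 9*25))*276 = (-398 + 1/(-18 - 225))*276 = (-398 + 1/(-243))*276 = (-398 - 1/243)*276 = -96715/243*276 = -8897780/81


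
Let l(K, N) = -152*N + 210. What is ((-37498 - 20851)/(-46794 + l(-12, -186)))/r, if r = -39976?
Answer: -3071/38528448 ≈ -7.9707e-5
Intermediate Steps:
l(K, N) = 210 - 152*N
((-37498 - 20851)/(-46794 + l(-12, -186)))/r = ((-37498 - 20851)/(-46794 + (210 - 152*(-186))))/(-39976) = -58349/(-46794 + (210 + 28272))*(-1/39976) = -58349/(-46794 + 28482)*(-1/39976) = -58349/(-18312)*(-1/39976) = -58349*(-1/18312)*(-1/39976) = (58349/18312)*(-1/39976) = -3071/38528448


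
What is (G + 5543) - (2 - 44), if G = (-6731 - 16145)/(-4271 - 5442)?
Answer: 54269981/9713 ≈ 5587.4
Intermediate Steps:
G = 22876/9713 (G = -22876/(-9713) = -22876*(-1/9713) = 22876/9713 ≈ 2.3552)
(G + 5543) - (2 - 44) = (22876/9713 + 5543) - (2 - 44) = 53862035/9713 - 1*(-42) = 53862035/9713 + 42 = 54269981/9713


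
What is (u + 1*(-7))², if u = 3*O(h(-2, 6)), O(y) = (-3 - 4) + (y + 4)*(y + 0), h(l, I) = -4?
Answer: 784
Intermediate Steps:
O(y) = -7 + y*(4 + y) (O(y) = -7 + (4 + y)*y = -7 + y*(4 + y))
u = -21 (u = 3*(-7 + (-4)² + 4*(-4)) = 3*(-7 + 16 - 16) = 3*(-7) = -21)
(u + 1*(-7))² = (-21 + 1*(-7))² = (-21 - 7)² = (-28)² = 784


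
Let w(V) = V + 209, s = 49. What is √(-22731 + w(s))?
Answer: 3*I*√2497 ≈ 149.91*I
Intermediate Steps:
w(V) = 209 + V
√(-22731 + w(s)) = √(-22731 + (209 + 49)) = √(-22731 + 258) = √(-22473) = 3*I*√2497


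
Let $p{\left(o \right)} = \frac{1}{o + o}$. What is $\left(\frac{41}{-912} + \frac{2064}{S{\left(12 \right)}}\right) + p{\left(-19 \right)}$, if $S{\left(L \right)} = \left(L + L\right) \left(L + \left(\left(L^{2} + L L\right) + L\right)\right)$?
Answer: $\frac{2423}{11856} \approx 0.20437$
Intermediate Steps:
$p{\left(o \right)} = \frac{1}{2 o}$
$S{\left(L \right)} = 2 L \left(2 L + 2 L^{2}\right)$ ($S{\left(L \right)} = 2 L \left(L + \left(\left(L^{2} + L^{2}\right) + L\right)\right) = 2 L \left(L + \left(2 L^{2} + L\right)\right) = 2 L \left(L + \left(L + 2 L^{2}\right)\right) = 2 L \left(2 L + 2 L^{2}\right)$)
$\left(\frac{41}{-912} + \frac{2064}{S{\left(12 \right)}}\right) + p{\left(-19 \right)} = \left(\frac{41}{-912} + \frac{2064}{4 \cdot 12^{2} \left(1 + 12\right)}\right) + \frac{1}{2 \left(-19\right)} = \left(41 \left(- \frac{1}{912}\right) + \frac{2064}{4 \cdot 144 \cdot 13}\right) + \frac{1}{2} \left(- \frac{1}{19}\right) = \left(- \frac{41}{912} + \frac{2064}{7488}\right) - \frac{1}{38} = \left(- \frac{41}{912} + 2064 \cdot \frac{1}{7488}\right) - \frac{1}{38} = \left(- \frac{41}{912} + \frac{43}{156}\right) - \frac{1}{38} = \frac{2735}{11856} - \frac{1}{38} = \frac{2423}{11856}$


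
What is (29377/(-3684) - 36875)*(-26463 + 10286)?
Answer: 2198080239229/3684 ≈ 5.9666e+8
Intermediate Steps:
(29377/(-3684) - 36875)*(-26463 + 10286) = (29377*(-1/3684) - 36875)*(-16177) = (-29377/3684 - 36875)*(-16177) = -135876877/3684*(-16177) = 2198080239229/3684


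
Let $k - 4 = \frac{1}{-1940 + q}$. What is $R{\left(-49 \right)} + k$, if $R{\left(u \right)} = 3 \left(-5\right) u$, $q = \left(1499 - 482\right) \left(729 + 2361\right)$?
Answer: $\frac{2320896011}{3140590} \approx 739.0$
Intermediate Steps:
$q = 3142530$ ($q = 1017 \cdot 3090 = 3142530$)
$R{\left(u \right)} = - 15 u$
$k = \frac{12562361}{3140590}$ ($k = 4 + \frac{1}{-1940 + 3142530} = 4 + \frac{1}{3140590} = \frac{12562361}{3140590} \approx 4.0$)
$R{\left(-49 \right)} + k = \left(-15\right) \left(-49\right) + \frac{12562361}{3140590} = 735 + \frac{12562361}{3140590} = \frac{2320896011}{3140590}$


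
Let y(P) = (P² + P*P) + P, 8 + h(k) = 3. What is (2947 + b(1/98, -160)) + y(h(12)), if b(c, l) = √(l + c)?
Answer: 2992 + I*√31358/14 ≈ 2992.0 + 12.649*I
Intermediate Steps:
h(k) = -5 (h(k) = -8 + 3 = -5)
y(P) = P + 2*P² (y(P) = (P² + P²) + P = 2*P² + P = P + 2*P²)
b(c, l) = √(c + l)
(2947 + b(1/98, -160)) + y(h(12)) = (2947 + √(1/98 - 160)) - 5*(1 + 2*(-5)) = (2947 + √(1/98 - 160)) - 5*(1 - 10) = (2947 + √(-15679/98)) - 5*(-9) = (2947 + I*√31358/14) + 45 = 2992 + I*√31358/14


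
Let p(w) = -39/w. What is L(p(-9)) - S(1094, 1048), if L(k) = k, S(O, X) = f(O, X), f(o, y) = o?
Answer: -3269/3 ≈ -1089.7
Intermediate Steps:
S(O, X) = O
L(p(-9)) - S(1094, 1048) = -39/(-9) - 1*1094 = -39*(-⅑) - 1094 = 13/3 - 1094 = -3269/3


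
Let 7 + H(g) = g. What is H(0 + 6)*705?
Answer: -705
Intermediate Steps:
H(g) = -7 + g
H(0 + 6)*705 = (-7 + (0 + 6))*705 = (-7 + 6)*705 = -1*705 = -705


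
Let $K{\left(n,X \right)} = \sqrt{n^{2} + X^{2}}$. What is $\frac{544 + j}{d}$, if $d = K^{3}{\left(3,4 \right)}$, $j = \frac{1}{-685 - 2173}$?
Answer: $\frac{1554751}{357250} \approx 4.352$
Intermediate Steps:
$j = - \frac{1}{2858}$ ($j = \frac{1}{-2858} = - \frac{1}{2858} \approx -0.0003499$)
$K{\left(n,X \right)} = \sqrt{X^{2} + n^{2}}$
$d = 125$ ($d = \left(\sqrt{4^{2} + 3^{2}}\right)^{3} = \left(\sqrt{16 + 9}\right)^{3} = \left(\sqrt{25}\right)^{3} = 5^{3} = 125$)
$\frac{544 + j}{d} = \frac{544 - \frac{1}{2858}}{125} = \frac{1554751}{2858} \cdot \frac{1}{125} = \frac{1554751}{357250}$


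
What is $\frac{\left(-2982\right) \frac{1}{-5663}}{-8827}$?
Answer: $- \frac{426}{7141043} \approx -5.9655 \cdot 10^{-5}$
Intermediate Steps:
$\frac{\left(-2982\right) \frac{1}{-5663}}{-8827} = \left(-2982\right) \left(- \frac{1}{5663}\right) \left(- \frac{1}{8827}\right) = \frac{426}{809} \left(- \frac{1}{8827}\right) = - \frac{426}{7141043}$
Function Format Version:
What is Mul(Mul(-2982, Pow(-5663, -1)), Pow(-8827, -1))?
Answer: Rational(-426, 7141043) ≈ -5.9655e-5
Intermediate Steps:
Mul(Mul(-2982, Pow(-5663, -1)), Pow(-8827, -1)) = Mul(Mul(-2982, Rational(-1, 5663)), Rational(-1, 8827)) = Mul(Rational(426, 809), Rational(-1, 8827)) = Rational(-426, 7141043)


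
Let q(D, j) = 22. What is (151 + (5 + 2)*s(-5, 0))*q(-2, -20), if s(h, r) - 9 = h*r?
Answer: 4708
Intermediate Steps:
s(h, r) = 9 + h*r
(151 + (5 + 2)*s(-5, 0))*q(-2, -20) = (151 + (5 + 2)*(9 - 5*0))*22 = (151 + 7*(9 + 0))*22 = (151 + 7*9)*22 = (151 + 63)*22 = 214*22 = 4708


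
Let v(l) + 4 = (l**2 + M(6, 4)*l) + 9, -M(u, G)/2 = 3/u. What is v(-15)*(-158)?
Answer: -38710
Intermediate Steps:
M(u, G) = -6/u
v(l) = 5 + l**2 - l (v(l) = -4 + ((l**2 + (-6/6)*l) + 9) = -4 + ((l**2 + (-6*1/6)*l) + 9) = -4 + ((l**2 - l) + 9) = -4 + (9 + l**2 - l) = 5 + l**2 - l)
v(-15)*(-158) = (5 + (-15)**2 - 1*(-15))*(-158) = (5 + 225 + 15)*(-158) = 245*(-158) = -38710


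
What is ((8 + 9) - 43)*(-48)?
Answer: 1248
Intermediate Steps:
((8 + 9) - 43)*(-48) = (17 - 43)*(-48) = -26*(-48) = 1248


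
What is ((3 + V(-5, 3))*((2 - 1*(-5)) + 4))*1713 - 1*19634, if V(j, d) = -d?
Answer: -19634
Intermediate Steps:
((3 + V(-5, 3))*((2 - 1*(-5)) + 4))*1713 - 1*19634 = ((3 - 1*3)*((2 - 1*(-5)) + 4))*1713 - 1*19634 = ((3 - 3)*((2 + 5) + 4))*1713 - 19634 = (0*(7 + 4))*1713 - 19634 = (0*11)*1713 - 19634 = 0*1713 - 19634 = 0 - 19634 = -19634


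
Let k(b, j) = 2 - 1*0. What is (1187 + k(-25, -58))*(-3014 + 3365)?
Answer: 417339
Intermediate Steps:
k(b, j) = 2 (k(b, j) = 2 + 0 = 2)
(1187 + k(-25, -58))*(-3014 + 3365) = (1187 + 2)*(-3014 + 3365) = 1189*351 = 417339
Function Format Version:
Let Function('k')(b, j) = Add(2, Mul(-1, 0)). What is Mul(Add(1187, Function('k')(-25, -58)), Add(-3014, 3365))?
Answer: 417339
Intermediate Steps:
Function('k')(b, j) = 2 (Function('k')(b, j) = Add(2, 0) = 2)
Mul(Add(1187, Function('k')(-25, -58)), Add(-3014, 3365)) = Mul(Add(1187, 2), Add(-3014, 3365)) = Mul(1189, 351) = 417339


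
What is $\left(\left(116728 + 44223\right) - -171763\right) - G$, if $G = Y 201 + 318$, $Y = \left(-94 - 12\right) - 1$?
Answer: $353903$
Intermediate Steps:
$Y = -107$ ($Y = -106 - 1 = -107$)
$G = -21189$ ($G = \left(-107\right) 201 + 318 = -21507 + 318 = -21189$)
$\left(\left(116728 + 44223\right) - -171763\right) - G = \left(\left(116728 + 44223\right) - -171763\right) - -21189 = \left(160951 + 171763\right) + 21189 = 332714 + 21189 = 353903$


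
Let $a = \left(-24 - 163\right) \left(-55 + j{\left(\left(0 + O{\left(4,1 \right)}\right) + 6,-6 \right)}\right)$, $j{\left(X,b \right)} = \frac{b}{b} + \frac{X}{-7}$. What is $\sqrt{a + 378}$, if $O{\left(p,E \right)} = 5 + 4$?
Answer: $\frac{\sqrt{532959}}{7} \approx 104.29$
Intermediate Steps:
$O{\left(p,E \right)} = 9$
$j{\left(X,b \right)} = 1 - \frac{X}{7}$ ($j{\left(X,b \right)} = 1 + X \left(- \frac{1}{7}\right) = 1 - \frac{X}{7}$)
$a = \frac{73491}{7}$ ($a = \left(-24 - 163\right) \left(-55 + \left(1 - \frac{\left(0 + 9\right) + 6}{7}\right)\right) = - 187 \left(-55 + \left(1 - \frac{9 + 6}{7}\right)\right) = - 187 \left(-55 + \left(1 - \frac{15}{7}\right)\right) = - 187 \left(-55 - \frac{8}{7}\right) = \left(-187\right) \left(- \frac{393}{7}\right) = \frac{73491}{7} \approx 10499.0$)
$\sqrt{a + 378} = \sqrt{\frac{73491}{7} + 378} = \sqrt{\frac{76137}{7}} = \frac{\sqrt{532959}}{7}$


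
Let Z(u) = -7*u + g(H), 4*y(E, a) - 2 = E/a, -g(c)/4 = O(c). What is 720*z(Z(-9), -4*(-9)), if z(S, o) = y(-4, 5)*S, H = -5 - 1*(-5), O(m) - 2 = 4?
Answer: 8424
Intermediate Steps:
O(m) = 6 (O(m) = 2 + 4 = 6)
H = 0 (H = -5 + 5 = 0)
g(c) = -24 (g(c) = -4*6 = -24)
y(E, a) = 1/2 + E/(4*a) (y(E, a) = 1/2 + (E/a)/4 = 1/2 + E/(4*a))
Z(u) = -24 - 7*u (Z(u) = -7*u - 24 = -24 - 7*u)
z(S, o) = 3*S/10 (z(S, o) = ((1/4)*(-4 + 2*5)/5)*S = ((1/4)*(1/5)*(-4 + 10))*S = ((1/4)*(1/5)*6)*S = 3*S/10)
720*z(Z(-9), -4*(-9)) = 720*(3*(-24 - 7*(-9))/10) = 720*(3*(-24 + 63)/10) = 720*((3/10)*39) = 720*(117/10) = 8424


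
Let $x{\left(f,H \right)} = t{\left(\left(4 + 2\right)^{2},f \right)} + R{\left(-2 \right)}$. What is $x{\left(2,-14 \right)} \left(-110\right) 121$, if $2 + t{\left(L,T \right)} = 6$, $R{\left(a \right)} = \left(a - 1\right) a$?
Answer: $-133100$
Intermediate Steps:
$R{\left(a \right)} = a \left(-1 + a\right)$ ($R{\left(a \right)} = \left(-1 + a\right) a = a \left(-1 + a\right)$)
$t{\left(L,T \right)} = 4$ ($t{\left(L,T \right)} = -2 + 6 = 4$)
$x{\left(f,H \right)} = 10$ ($x{\left(f,H \right)} = 4 - 2 \left(-1 - 2\right) = 4 - -6 = 4 + 6 = 10$)
$x{\left(2,-14 \right)} \left(-110\right) 121 = 10 \left(-110\right) 121 = \left(-1100\right) 121 = -133100$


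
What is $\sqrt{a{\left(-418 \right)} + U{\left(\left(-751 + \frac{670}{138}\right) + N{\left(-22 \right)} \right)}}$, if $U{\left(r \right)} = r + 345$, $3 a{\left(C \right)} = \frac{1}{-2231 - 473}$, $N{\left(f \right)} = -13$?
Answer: $\frac{i \sqrt{592399707}}{1196} \approx 20.351 i$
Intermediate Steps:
$a{\left(C \right)} = - \frac{1}{8112}$ ($a{\left(C \right)} = \frac{1}{3 \left(-2231 - 473\right)} = \frac{1}{3 \left(-2704\right)} = \frac{1}{3} \left(- \frac{1}{2704}\right) = - \frac{1}{8112}$)
$U{\left(r \right)} = 345 + r$
$\sqrt{a{\left(-418 \right)} + U{\left(\left(-751 + \frac{670}{138}\right) + N{\left(-22 \right)} \right)}} = \sqrt{- \frac{1}{8112} + \left(345 - \left(764 - \frac{335}{69}\right)\right)} = \sqrt{- \frac{1}{8112} + \left(345 + \left(\left(-751 + 670 \cdot \frac{1}{138}\right) - 13\right)\right)} = \sqrt{- \frac{1}{8112} + \left(345 + \left(\left(-751 + \frac{335}{69}\right) - 13\right)\right)} = \sqrt{- \frac{1}{8112} + \left(345 - \frac{52381}{69}\right)} = \sqrt{- \frac{1}{8112} - \frac{28576}{69}} = \sqrt{- \frac{25756509}{62192}} = \frac{i \sqrt{592399707}}{1196}$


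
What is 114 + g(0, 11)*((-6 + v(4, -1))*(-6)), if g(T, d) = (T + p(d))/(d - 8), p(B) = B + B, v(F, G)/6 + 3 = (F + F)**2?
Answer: -15726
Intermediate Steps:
v(F, G) = -18 + 24*F**2 (v(F, G) = -18 + 6*(F + F)**2 = -18 + 6*(2*F)**2 = -18 + 6*(4*F**2) = -18 + 24*F**2)
p(B) = 2*B
g(T, d) = (T + 2*d)/(-8 + d) (g(T, d) = (T + 2*d)/(d - 8) = (T + 2*d)/(-8 + d))
114 + g(0, 11)*((-6 + v(4, -1))*(-6)) = 114 + ((0 + 2*11)/(-8 + 11))*((-6 + (-18 + 24*4**2))*(-6)) = 114 + ((0 + 22)/3)*((-6 + (-18 + 24*16))*(-6)) = 114 + ((1/3)*22)*((-6 + (-18 + 384))*(-6)) = 114 + 22*((-6 + 366)*(-6))/3 = 114 + 22*(360*(-6))/3 = 114 + (22/3)*(-2160) = 114 - 15840 = -15726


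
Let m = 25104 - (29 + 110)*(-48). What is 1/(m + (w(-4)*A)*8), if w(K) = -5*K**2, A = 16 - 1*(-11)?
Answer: 1/14496 ≈ 6.8985e-5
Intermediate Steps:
A = 27 (A = 16 + 11 = 27)
m = 31776 (m = 25104 - 139*(-48) = 25104 - 1*(-6672) = 25104 + 6672 = 31776)
1/(m + (w(-4)*A)*8) = 1/(31776 + (-5*(-4)**2*27)*8) = 1/(31776 + (-5*16*27)*8) = 1/(31776 - 80*27*8) = 1/(31776 - 2160*8) = 1/(31776 - 17280) = 1/14496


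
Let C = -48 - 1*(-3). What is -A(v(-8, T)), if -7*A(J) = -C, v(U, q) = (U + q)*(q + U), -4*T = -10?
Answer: 45/7 ≈ 6.4286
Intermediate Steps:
T = 5/2 (T = -1/4*(-10) = 5/2 ≈ 2.5000)
v(U, q) = (U + q)**2 (v(U, q) = (U + q)*(U + q) = (U + q)**2)
C = -45 (C = -48 + 3 = -45)
A(J) = -45/7 (A(J) = -(-1)*(-45)/7 = -1/7*45 = -45/7)
-A(v(-8, T)) = -1*(-45/7) = 45/7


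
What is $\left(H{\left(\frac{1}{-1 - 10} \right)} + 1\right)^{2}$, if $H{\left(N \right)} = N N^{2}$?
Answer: $\frac{1768900}{1771561} \approx 0.9985$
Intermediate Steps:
$H{\left(N \right)} = N^{3}$
$\left(H{\left(\frac{1}{-1 - 10} \right)} + 1\right)^{2} = \left(\left(\frac{1}{-1 - 10}\right)^{3} + 1\right)^{2} = \left(\left(\frac{1}{-11}\right)^{3} + 1\right)^{2} = \left(\left(- \frac{1}{11}\right)^{3} + 1\right)^{2} = \left(- \frac{1}{1331} + 1\right)^{2} = \left(\frac{1330}{1331}\right)^{2} = \frac{1768900}{1771561}$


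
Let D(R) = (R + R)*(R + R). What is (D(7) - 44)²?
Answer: 23104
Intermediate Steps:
D(R) = 4*R² (D(R) = (2*R)*(2*R) = 4*R²)
(D(7) - 44)² = (4*7² - 44)² = (4*49 - 44)² = (196 - 44)² = 152² = 23104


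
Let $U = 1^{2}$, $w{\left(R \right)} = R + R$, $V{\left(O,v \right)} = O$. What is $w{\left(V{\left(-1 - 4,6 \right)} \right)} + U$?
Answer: $-9$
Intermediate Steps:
$w{\left(R \right)} = 2 R$
$U = 1$
$w{\left(V{\left(-1 - 4,6 \right)} \right)} + U = 2 \left(-1 - 4\right) + 1 = 2 \left(-5\right) + 1 = -10 + 1 = -9$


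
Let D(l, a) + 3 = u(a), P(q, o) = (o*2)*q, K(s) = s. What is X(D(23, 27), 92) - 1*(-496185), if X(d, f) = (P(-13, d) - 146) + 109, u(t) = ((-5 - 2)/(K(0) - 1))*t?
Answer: 491312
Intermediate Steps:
P(q, o) = 2*o*q (P(q, o) = (2*o)*q = 2*o*q)
u(t) = 7*t (u(t) = ((-5 - 2)/(0 - 1))*t = (-7/(-1))*t = (-7*(-1))*t = 7*t)
D(l, a) = -3 + 7*a
X(d, f) = -37 - 26*d (X(d, f) = (2*d*(-13) - 146) + 109 = (-26*d - 146) + 109 = (-146 - 26*d) + 109 = -37 - 26*d)
X(D(23, 27), 92) - 1*(-496185) = (-37 - 26*(-3 + 7*27)) - 1*(-496185) = (-37 - 26*(-3 + 189)) + 496185 = (-37 - 26*186) + 496185 = (-37 - 4836) + 496185 = -4873 + 496185 = 491312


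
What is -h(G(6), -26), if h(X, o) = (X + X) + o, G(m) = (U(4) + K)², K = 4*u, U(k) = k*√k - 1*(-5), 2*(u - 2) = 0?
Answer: -856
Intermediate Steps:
u = 2 (u = 2 + (½)*0 = 2 + 0 = 2)
U(k) = 5 + k^(3/2) (U(k) = k^(3/2) + 5 = 5 + k^(3/2))
K = 8 (K = 4*2 = 8)
G(m) = 441 (G(m) = ((5 + 4^(3/2)) + 8)² = ((5 + 8) + 8)² = (13 + 8)² = 21² = 441)
h(X, o) = o + 2*X (h(X, o) = 2*X + o = o + 2*X)
-h(G(6), -26) = -(-26 + 2*441) = -(-26 + 882) = -1*856 = -856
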